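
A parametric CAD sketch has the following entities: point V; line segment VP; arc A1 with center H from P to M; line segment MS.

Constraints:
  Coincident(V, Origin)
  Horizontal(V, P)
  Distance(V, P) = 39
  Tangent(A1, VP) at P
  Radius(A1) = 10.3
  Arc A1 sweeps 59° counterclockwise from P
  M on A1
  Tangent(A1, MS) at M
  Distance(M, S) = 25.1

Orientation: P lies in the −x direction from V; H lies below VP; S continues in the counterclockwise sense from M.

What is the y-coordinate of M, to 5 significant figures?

-4.9951

V is at the origin; VP is horizontal with |VP| = 39.0 and P on the −x side, so P = (-39.000, 0.0000). Tangency of A1 to VP means the radius HP is perpendicular to VP, so H = P + (0, -10.3) = (-39.000, -10.300). On A1, P sits at bearing 90° from H; a 59° counterclockwise sweep puts M at bearing 149°, so M = H + 10.3·(cos 149°, sin 149°) = (-47.829, -4.9951). So M.y = -4.9951.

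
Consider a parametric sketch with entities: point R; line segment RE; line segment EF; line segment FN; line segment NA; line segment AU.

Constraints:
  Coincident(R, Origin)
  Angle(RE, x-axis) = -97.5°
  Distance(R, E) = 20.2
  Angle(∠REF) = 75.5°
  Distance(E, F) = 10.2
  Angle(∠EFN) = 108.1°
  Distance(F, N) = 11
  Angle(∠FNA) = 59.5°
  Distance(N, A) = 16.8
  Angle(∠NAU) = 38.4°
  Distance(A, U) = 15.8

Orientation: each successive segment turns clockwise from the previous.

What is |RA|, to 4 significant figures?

14.94

R is at the origin; RE runs at -97.5° with length 20.2, so E = (-2.637, -20.03). ∠REF = 75.5° gives EF at 158.0° from the x-axis; with |EF| = 10.2, F = (-12.09, -16.21). ∠EFN = 108.1° gives FN at 86.10° from the x-axis; with |FN| = 11.0, N = (-11.35, -5.232). ∠FNA = 59.5° gives NA at -34.40° from the x-axis; with |NA| = 16.8, A = (2.516, -14.72). Then |RA| = |A − R| = 14.94.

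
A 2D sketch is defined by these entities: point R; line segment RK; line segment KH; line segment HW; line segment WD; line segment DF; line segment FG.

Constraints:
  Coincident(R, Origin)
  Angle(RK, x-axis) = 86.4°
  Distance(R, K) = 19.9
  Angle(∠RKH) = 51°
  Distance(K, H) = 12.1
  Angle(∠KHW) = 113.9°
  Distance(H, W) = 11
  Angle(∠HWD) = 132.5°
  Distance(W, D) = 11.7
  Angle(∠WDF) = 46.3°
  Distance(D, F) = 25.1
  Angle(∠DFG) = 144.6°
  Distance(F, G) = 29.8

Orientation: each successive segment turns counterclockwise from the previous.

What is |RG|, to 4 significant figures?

47.07

R is at the origin; RK runs at 86.4° with length 19.9, so K = (1.250, 19.86). ∠RKH = 51.0° gives KH at -144.6° from the x-axis; with |KH| = 12.1, H = (-8.614, 12.85). ∠KHW = 113.9° gives HW at -78.50° from the x-axis; with |HW| = 11.0, W = (-6.420, 2.072). ∠HWD = 132.5° gives WD at -31.00° from the x-axis; with |WD| = 11.7, D = (3.608, -3.954). ∠WDF = 46.3° gives DF at 102.7° from the x-axis; with |DF| = 25.1, F = (-1.910, 20.53). ∠DFG = 144.6° gives FG at 138.1° from the x-axis; with |FG| = 29.8, G = (-24.09, 40.43). Then |RG| = |G − R| = 47.07.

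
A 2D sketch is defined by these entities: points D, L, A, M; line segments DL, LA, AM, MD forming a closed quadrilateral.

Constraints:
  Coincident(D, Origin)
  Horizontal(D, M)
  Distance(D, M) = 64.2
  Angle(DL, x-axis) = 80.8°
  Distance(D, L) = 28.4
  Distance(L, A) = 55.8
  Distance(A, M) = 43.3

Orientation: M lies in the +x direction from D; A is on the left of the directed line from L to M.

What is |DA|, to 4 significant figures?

72.40

Checks: DL at 80.80° ✓; |LA| = 55.80 ✓; |AM| = 43.30 ✓.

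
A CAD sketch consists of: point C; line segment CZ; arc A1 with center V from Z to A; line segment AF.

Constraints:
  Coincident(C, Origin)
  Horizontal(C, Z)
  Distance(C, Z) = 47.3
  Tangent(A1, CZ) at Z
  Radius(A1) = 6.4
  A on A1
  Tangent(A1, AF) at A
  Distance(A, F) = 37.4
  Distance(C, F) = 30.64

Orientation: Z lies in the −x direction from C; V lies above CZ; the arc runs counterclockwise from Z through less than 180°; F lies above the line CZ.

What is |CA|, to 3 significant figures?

43.1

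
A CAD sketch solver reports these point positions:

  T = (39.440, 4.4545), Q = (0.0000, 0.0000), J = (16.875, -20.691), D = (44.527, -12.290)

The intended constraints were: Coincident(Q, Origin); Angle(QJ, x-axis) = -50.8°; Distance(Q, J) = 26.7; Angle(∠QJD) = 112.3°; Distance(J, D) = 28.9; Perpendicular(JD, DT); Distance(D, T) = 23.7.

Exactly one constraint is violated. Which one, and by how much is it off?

Distance(D, T) = 23.7 — off by 6.20.

Q = (0.00, 0.00) ✓; QJ at -50.80° ✓; |QJ| = 26.70 ✓; ∠QJD = 112.3° ✓; |JD| = 28.90 ✓; ∠(JD, DT) = 90.00° ✓; |DT| = 17.50 ✗.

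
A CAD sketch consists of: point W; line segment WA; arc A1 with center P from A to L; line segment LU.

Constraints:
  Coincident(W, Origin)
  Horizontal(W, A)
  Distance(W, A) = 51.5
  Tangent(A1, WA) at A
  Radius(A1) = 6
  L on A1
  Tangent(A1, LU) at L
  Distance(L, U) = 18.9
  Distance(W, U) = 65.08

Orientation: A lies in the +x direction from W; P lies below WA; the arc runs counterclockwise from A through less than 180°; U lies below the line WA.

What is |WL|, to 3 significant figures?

48.4

Checks: |PL| = 6.000 ✓; ∠(PL, LU) = 90.00° ✓; |LU| = 18.90 ✓; |WU| = 65.08 ✓.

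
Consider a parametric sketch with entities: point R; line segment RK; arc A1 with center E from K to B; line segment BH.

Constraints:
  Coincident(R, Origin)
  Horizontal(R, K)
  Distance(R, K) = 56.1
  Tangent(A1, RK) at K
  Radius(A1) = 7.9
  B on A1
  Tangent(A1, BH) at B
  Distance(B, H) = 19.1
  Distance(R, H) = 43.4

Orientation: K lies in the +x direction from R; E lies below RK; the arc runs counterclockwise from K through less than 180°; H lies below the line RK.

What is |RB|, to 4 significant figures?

49.67

Checks: R.y = 0.00, K.y = 0.00 ✓; |EB| = 7.900 ✓; ∠(EB, BH) = 90.00° ✓; |BH| = 19.10 ✓; |RH| = 43.40 ✓.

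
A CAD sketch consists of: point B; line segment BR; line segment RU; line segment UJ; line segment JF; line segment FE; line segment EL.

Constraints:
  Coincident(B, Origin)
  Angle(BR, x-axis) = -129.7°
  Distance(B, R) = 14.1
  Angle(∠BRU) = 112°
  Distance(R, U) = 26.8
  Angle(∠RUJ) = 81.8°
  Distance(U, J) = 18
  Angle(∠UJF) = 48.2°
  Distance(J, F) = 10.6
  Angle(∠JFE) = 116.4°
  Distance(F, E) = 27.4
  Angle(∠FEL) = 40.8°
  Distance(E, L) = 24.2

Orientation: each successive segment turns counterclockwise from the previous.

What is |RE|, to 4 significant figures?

32.30

B is at the origin; BR runs at -129.7° with length 14.1, so R = (-9.007, -10.85). ∠BRU = 112.0° gives RU at -61.70° from the x-axis; with |RU| = 26.8, U = (3.699, -34.45). ∠RUJ = 81.8° gives UJ at 36.50° from the x-axis; with |UJ| = 18.0, J = (18.17, -23.74). ∠UJF = 48.2° gives JF at 168.3° from the x-axis; with |JF| = 10.6, F = (7.789, -21.59). ∠JFE = 116.4° gives FE at -128.1° from the x-axis; with |FE| = 27.4, E = (-9.118, -43.15). Then |RE| = |E − R| = 32.30.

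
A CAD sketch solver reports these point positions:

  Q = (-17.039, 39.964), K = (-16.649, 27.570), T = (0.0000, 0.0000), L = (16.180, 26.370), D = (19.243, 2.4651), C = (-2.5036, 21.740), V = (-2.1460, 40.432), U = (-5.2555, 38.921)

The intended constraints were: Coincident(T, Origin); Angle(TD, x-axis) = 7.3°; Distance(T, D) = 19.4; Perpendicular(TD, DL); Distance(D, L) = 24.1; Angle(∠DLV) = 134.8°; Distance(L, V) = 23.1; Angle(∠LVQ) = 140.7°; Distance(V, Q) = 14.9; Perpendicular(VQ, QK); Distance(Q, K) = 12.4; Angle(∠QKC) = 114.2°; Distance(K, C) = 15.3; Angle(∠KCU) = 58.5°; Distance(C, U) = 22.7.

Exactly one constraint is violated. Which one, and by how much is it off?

Distance(C, U) = 22.7 — off by 5.30.

T = (0.00, 0.00) ✓; TD at 7.300° ✓; |TD| = 19.40 ✓; ∠(TD, DL) = 90.00° ✓; |DL| = 24.10 ✓; ∠DLV = 134.8° ✓; |LV| = 23.10 ✓; ∠LVQ = 140.7° ✓; |VQ| = 14.90 ✓; ∠(VQ, QK) = 90.00° ✓; |QK| = 12.40 ✓; ∠QKC = 114.2° ✓; |KC| = 15.30 ✓; ∠KCU = 58.50° ✓; |CU| = 17.40 ✗.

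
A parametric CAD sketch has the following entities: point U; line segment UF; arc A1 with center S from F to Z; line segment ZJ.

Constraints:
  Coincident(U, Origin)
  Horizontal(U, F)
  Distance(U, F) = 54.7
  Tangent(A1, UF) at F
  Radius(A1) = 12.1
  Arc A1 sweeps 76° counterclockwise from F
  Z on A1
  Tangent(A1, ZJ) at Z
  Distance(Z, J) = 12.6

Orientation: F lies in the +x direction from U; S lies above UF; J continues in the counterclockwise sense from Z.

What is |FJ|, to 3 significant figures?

26.0

On A1, F sits at bearing -90° from S; a 76° counterclockwise sweep puts Z at bearing -14°, so Z = S + 12.1·(cos -14°, sin -14°) = (66.4, 9.17). Since A1 is tangent to ZJ there, SZ ⟂ ZJ, so ZJ runs along (−sin -14°, cos -14°); with |ZJ| = 12.6, J = (69.5, 21.4). Then |FJ| = |J − F| = 26.0.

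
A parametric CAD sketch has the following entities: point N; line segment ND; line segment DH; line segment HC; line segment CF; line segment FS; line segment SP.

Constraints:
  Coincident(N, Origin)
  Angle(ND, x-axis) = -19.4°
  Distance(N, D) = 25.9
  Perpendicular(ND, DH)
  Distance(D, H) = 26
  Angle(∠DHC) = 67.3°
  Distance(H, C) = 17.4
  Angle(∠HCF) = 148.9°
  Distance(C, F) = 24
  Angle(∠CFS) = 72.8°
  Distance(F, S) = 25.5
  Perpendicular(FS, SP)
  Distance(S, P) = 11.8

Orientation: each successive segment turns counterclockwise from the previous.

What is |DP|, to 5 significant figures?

3.5866

N is at the origin; ND runs at -19.4° with length 25.9, so D = (24.429, -8.6030). ND is perpendicular to DH, so DH runs at 70.600°; with |DH| = 26.0, H = (33.066, 15.921). ∠DHC = 67.3° gives HC at -176.70° from the x-axis; with |HC| = 17.4, C = (15.695, 14.919). ∠HCF = 148.9° gives CF at -145.60° from the x-axis; with |CF| = 24.0, F = (-4.1082, 1.3600). ∠CFS = 72.8° gives FS at -38.400° from the x-axis; with |FS| = 25.5, S = (15.876, -14.479). FS is perpendicular to SP, so SP runs at 51.600°; with |SP| = 11.8, P = (23.206, -5.2317). Then |DP| = |P − D| = 3.5866.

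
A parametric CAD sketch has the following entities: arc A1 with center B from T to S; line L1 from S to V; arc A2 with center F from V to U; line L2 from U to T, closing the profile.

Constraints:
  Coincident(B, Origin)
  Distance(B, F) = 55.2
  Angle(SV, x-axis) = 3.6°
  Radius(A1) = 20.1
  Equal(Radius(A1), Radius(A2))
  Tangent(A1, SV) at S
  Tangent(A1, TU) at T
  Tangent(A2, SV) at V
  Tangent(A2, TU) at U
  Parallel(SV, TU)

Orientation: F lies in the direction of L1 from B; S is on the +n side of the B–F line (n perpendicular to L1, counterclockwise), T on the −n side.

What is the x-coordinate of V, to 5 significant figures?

53.829

The slot axis is L1's direction at 3.6°, so u = (cos 3.6°, sin 3.6°) = (0.99803, 0.062791) and n = (−sin 3.6°, cos 3.6°) = (-0.062791, 0.99803). B is at the origin and F lies 55.2 along u from B, so F = 55.2·u = (55.091, 3.4660). Tangency of A1 to both parallel lines with radius 20.1 puts S and T at B ± 20.1·n: S = (-1.2621, 20.060), T = (1.2621, -20.060). Equal radii place V and U the same way about F: V = F + 20.1·n = (53.829, 23.526), U = F − 20.1·n = (56.353, -16.594). So V.x = 53.829.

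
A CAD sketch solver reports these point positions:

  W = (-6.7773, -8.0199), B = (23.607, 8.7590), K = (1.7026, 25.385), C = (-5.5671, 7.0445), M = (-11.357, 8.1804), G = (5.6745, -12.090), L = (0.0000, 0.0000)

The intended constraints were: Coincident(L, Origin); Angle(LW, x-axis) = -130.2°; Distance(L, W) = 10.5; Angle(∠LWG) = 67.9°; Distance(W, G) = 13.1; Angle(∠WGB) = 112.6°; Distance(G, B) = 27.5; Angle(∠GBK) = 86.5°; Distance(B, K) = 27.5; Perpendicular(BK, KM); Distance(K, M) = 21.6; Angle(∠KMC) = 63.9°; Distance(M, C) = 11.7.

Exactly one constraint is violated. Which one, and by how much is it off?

Distance(M, C) = 11.7 — off by 5.80.

L = (0.00, 0.00) ✓; LW at -130.2° ✓; |LW| = 10.50 ✓; ∠LWG = 67.90° ✓; |WG| = 13.10 ✓; ∠WGB = 112.6° ✓; |GB| = 27.50 ✓; ∠GBK = 86.50° ✓; |BK| = 27.50 ✓; ∠(BK, KM) = 90.00° ✓; |KM| = 21.60 ✓; ∠KMC = 63.90° ✓; |MC| = 5.900 ✗.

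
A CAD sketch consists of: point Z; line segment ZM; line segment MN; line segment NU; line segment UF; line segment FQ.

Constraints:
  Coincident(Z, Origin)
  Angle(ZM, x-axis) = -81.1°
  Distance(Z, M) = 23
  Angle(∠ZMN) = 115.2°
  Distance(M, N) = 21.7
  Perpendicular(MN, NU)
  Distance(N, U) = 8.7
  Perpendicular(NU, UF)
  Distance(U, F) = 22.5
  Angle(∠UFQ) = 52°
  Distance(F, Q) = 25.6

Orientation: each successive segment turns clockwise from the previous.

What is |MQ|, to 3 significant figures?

18.9

Z is at the origin; ZM runs at -81.1° with length 23.0, so M = (3.56, -22.7). ∠ZMN = 115.2° gives MN at -146° from the x-axis; with |MN| = 21.7, N = (-14.4, -34.9). MN ⟂ NU, so NU runs at 124°; with |NU| = 8.7, U = (-19.3, -27.7). The perpendicularity gives UF at right angles to NU, so UF runs at 34.1°; with |UF| = 22.5, F = (-0.657, -15.1). ∠UFQ = 52.0° gives FQ at -93.9° from the x-axis; with |FQ| = 25.6, Q = (-2.40, -40.6). Then |MQ| = |Q − M| = 18.9.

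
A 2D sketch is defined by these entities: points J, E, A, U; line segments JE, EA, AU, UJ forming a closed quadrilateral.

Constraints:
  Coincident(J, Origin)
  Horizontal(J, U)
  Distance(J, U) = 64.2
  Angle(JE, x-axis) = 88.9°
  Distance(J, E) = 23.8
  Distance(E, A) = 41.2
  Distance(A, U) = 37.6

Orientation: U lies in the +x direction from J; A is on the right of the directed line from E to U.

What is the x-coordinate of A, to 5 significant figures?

27.340

J is at the origin; J and U share the same y with |JU| = 64.2 and U in +x, so U = (64.2, 0). JE runs at 88.9° with |JE| = 23.8, so E = (0.45690, 23.796). A is determined by |EA| = 41.2 and |AU| = 37.6 together: it lies at the intersection of circle(E, 41.2) and circle(U, 37.6). With |EU| = 68.040, the foot of the radical line on EU is 36.105 from E and the perpendicular offset is √(41.2² − 36.105²) = 19.847. Taking the right-of-EU solution: A = (27.340, -7.4249).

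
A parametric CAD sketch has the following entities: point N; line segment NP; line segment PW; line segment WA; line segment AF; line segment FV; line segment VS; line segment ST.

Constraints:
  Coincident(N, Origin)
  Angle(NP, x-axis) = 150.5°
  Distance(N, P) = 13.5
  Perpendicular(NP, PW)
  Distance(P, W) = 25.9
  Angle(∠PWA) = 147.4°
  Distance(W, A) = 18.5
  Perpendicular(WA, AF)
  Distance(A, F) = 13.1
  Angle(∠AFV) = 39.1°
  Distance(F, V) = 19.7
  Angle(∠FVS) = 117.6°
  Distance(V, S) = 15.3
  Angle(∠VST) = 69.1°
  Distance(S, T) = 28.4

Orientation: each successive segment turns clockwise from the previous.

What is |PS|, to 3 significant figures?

45.4

N is at the origin; NP runs at 150.5° with length 13.5, so P = (-11.7, 6.65). NP ⟂ PW, so PW runs at 60.5°; with |PW| = 25.9, W = (1.00, 29.2). ∠PWA = 147.4° gives WA at 27.9° from the x-axis; with |WA| = 18.5, A = (17.4, 37.8). WA is perpendicular to AF, so AF runs at -62.1°; with |AF| = 13.1, F = (23.5, 26.3). ∠AFV = 39.1° gives FV at 157° from the x-axis; with |FV| = 19.7, V = (5.35, 34.0). ∠FVS = 117.6° gives VS at 94.6° from the x-axis; with |VS| = 15.3, S = (4.12, 49.2). Then |PS| = |S − P| = 45.4.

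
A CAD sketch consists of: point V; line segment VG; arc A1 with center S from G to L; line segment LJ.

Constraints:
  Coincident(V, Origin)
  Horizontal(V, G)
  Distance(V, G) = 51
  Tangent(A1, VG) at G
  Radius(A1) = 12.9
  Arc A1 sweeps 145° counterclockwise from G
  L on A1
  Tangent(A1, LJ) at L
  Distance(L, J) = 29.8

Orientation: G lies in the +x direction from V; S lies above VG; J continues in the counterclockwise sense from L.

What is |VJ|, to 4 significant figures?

52.92

V is at the origin; V and G share the same y with |VG| = 51.0 and G on the +x side, so G = (51.00, 0.000). Since A1 is tangent to VG there, SG ⟂ VG, so S = G + (0, 12.9) = (51.00, 12.90). On A1, G sits at bearing -90° from S; a 145° counterclockwise sweep puts L at bearing 55°, so L = S + 12.9·(cos 55°, sin 55°) = (58.40, 23.47). Tangency of A1 to LJ means the radius SL is perpendicular to LJ, so LJ runs along (−sin 55°, cos 55°); with |LJ| = 29.8, J = (33.99, 40.56). Then |VJ| = |J − V| = 52.92.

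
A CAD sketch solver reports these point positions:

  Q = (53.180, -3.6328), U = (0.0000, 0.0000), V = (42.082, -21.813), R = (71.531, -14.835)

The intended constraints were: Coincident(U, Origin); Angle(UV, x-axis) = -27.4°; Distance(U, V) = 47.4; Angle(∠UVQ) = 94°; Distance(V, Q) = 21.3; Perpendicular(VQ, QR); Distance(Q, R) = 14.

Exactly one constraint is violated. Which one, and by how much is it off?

Distance(Q, R) = 14 — off by 7.50.

U = (0.00, 0.00) ✓; UV at -27.40° ✓; |UV| = 47.40 ✓; ∠UVQ = 94.00° ✓; |VQ| = 21.30 ✓; ∠(VQ, QR) = 90.00° ✓; |QR| = 21.50 ✗.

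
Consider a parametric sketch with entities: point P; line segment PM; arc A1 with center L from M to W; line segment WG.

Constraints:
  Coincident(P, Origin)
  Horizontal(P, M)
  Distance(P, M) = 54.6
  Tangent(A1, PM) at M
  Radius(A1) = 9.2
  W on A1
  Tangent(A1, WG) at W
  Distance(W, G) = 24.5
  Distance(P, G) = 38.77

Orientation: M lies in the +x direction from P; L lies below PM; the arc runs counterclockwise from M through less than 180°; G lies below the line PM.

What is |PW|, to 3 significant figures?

47.7

P is at the origin; PM is horizontal with |PM| = 54.6 and M on the +x side, so M = (54.6, 0.00). The tangent condition forces LM to be normal to PM, so L = M + (0, -9.2) = (54.6, -9.20). Since LW ⟂ WG (tangency), |LG| = √(9.2² + 24.5²) = 26.2 regardless of where W sits on A1. So G lies on both circle(P, 38.77) and circle(L, 26.2); the below-PM intersection is G = (31.8, -22.1). W is the foot of the tangent from G: W = (47.5, -3.31).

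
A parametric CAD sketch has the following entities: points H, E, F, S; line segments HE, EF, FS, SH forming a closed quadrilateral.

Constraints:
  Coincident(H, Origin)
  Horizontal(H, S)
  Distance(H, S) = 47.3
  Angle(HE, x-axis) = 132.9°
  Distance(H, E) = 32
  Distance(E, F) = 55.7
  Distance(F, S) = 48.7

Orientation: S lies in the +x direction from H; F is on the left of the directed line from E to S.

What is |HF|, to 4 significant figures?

54.04

H is at the origin; HS is horizontal with |HS| = 47.3 and S in +x, so S = (47.3, 0). HE runs at 132.9° with |HE| = 32.0, so E = (-21.78, 23.44). F is determined by |EF| = 55.7 and |FS| = 48.7 together: it lies at the intersection of circle(E, 55.7) and circle(S, 48.7). With |ES| = 72.95, the foot of the radical line on ES is 41.48 from E and the perpendicular offset is √(55.7² − 41.48²) = 37.17. Taking the left-of-ES solution: F = (29.44, 45.31).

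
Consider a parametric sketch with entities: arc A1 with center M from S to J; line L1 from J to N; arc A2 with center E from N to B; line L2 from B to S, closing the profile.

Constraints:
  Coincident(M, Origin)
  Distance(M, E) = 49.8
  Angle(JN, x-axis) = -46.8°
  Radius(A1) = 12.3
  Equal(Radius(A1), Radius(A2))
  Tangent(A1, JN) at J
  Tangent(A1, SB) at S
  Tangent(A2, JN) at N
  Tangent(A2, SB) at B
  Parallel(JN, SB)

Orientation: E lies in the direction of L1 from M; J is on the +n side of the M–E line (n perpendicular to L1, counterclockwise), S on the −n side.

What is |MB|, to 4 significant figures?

51.30

The slot axis is L1's direction at -46.8°, so u = (cos -46.8°, sin -46.8°) = (0.6845, -0.7290) and n = (−sin -46.8°, cos -46.8°) = (0.7290, 0.6845). M is at the origin and E lies 49.8 along u from M, so E = 49.8·u = (34.09, -36.30). Tangency of A1 to both parallel lines with radius 12.3 puts J and S at M ± 12.3·n: J = (8.966, 8.420), S = (-8.966, -8.420). Equal radii place N and B the same way about E: N = E + 12.3·n = (43.06, -27.88), B = E − 12.3·n = (25.12, -44.72). Then |MB| = |B − M| = 51.30.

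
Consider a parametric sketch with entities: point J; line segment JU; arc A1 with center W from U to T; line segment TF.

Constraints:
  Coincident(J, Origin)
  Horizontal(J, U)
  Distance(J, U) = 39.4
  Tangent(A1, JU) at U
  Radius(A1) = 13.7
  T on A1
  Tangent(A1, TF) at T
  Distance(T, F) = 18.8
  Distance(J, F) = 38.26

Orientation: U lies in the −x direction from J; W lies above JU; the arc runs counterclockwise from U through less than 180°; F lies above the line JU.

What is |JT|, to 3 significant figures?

28.4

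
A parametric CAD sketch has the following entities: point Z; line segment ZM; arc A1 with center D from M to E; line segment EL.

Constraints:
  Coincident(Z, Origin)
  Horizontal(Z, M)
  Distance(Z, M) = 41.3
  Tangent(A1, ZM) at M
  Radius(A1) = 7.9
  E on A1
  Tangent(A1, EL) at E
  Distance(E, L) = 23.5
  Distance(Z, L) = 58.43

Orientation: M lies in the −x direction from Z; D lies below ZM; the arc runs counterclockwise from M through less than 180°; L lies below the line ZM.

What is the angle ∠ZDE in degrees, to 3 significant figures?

169°

Checks: |DE| = 7.900 ✓; ∠(DE, EL) = 90.00° ✓; |EL| = 23.50 ✓; |ZL| = 58.43 ✓.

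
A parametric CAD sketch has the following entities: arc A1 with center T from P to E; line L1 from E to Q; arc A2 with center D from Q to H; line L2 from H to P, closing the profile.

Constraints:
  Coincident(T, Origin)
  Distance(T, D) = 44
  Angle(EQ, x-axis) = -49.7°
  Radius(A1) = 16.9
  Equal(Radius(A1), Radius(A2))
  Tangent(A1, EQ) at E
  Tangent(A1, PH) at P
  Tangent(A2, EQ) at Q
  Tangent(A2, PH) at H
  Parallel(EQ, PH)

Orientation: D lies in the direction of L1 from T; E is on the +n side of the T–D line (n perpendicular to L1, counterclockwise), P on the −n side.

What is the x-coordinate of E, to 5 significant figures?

12.889

The slot axis is L1's direction at -49.7°, so u = (cos -49.7°, sin -49.7°) = (0.64679, -0.76267) and n = (−sin -49.7°, cos -49.7°) = (0.76267, 0.64679). T is at the origin and D lies 44.0 along u from T, so D = 44.0·u = (28.459, -33.557). Tangency of A1 to both parallel lines with radius 16.9 puts E and P at T ± 16.9·n: E = (12.889, 10.931), P = (-12.889, -10.931). So E.x = 12.889.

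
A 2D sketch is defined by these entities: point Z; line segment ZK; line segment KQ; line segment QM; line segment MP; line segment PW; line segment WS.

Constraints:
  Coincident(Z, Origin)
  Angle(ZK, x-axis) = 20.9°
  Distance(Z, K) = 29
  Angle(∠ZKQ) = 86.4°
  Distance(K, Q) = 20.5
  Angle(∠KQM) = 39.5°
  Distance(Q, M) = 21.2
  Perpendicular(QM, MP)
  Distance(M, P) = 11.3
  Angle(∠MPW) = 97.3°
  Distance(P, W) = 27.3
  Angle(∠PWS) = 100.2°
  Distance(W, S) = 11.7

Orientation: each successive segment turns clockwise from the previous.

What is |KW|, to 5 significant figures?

21.766

Z is at the origin; ZK runs at 20.9° with length 29.0, so K = (27.092, 10.345). ∠ZKQ = 86.4° gives KQ at -72.700° from the x-axis; with |KQ| = 20.5, Q = (33.188, -9.2272). ∠KQM = 39.5° gives QM at 146.80° from the x-axis; with |QM| = 21.2, M = (15.449, 2.3811). QM ⟂ MP, so MP runs at 56.800°; with |MP| = 11.3, P = (21.636, 11.837). ∠MPW = 97.3° gives PW at -25.900° from the x-axis; with |PW| = 27.3, W = (46.194, -0.088106). Then |KW| = |W − K| = 21.766.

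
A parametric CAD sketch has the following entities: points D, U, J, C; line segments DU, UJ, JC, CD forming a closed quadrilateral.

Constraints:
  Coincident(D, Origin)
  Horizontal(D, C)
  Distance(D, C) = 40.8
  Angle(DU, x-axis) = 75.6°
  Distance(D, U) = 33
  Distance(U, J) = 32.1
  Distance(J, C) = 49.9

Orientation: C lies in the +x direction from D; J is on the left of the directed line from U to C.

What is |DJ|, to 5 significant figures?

60.707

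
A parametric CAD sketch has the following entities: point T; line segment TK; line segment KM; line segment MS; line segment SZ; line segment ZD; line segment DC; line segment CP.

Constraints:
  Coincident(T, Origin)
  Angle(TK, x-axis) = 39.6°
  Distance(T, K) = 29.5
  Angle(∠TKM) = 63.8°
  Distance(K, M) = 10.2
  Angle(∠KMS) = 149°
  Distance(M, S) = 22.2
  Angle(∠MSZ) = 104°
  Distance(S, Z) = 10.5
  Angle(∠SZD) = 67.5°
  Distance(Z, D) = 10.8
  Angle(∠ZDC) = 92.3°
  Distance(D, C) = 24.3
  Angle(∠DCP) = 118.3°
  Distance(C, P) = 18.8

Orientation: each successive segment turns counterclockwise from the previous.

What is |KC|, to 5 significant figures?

32.863

T is at the origin; TK runs at 39.6° with length 29.5, so K = (22.730, 18.804). ∠TKM = 63.8° gives KM at 155.80° from the x-axis; with |KM| = 10.2, M = (13.427, 22.985). ∠KMS = 149.0° gives MS at -173.20° from the x-axis; with |MS| = 22.2, S = (-8.6173, 20.357). ∠MSZ = 104.0° gives SZ at -97.200° from the x-axis; with |SZ| = 10.5, Z = (-9.9333, 9.9395). ∠SZD = 67.5° gives ZD at 15.300° from the x-axis; with |ZD| = 10.8, D = (0.48390, 12.789). ∠ZDC = 92.3° gives DC at 103.00° from the x-axis; with |DC| = 24.3, C = (-4.9824, 36.466). Then |KC| = |C − K| = 32.863.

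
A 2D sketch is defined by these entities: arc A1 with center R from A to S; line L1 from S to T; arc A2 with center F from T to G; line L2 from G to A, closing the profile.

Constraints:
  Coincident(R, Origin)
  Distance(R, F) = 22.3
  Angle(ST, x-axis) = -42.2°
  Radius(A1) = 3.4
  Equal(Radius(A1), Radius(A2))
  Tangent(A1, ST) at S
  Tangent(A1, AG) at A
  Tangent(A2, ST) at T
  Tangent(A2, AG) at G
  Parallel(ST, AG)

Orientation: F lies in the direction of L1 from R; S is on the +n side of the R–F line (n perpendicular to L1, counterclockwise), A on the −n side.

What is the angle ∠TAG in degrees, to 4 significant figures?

16.96°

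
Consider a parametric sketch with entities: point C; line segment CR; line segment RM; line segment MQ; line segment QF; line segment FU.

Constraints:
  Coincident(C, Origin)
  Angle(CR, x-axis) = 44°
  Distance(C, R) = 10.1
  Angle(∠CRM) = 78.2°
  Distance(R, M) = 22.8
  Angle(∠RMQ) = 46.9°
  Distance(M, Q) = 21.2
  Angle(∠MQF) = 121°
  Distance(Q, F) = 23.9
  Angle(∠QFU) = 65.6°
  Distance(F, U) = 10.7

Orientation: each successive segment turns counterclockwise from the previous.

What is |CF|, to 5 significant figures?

17.130

C is at the origin; CR runs at 44.0° with length 10.1, so R = (7.2653, 7.0160). ∠CRM = 78.2° gives RM at 145.80° from the x-axis; with |RM| = 22.8, M = (-11.592, 19.832). ∠RMQ = 46.9° gives MQ at -81.100° from the x-axis; with |MQ| = 21.2, Q = (-8.3122, -1.1132). ∠MQF = 121.0° gives QF at -22.100° from the x-axis; with |QF| = 23.9, F = (13.832, -10.105). Then |CF| = |F − C| = 17.130.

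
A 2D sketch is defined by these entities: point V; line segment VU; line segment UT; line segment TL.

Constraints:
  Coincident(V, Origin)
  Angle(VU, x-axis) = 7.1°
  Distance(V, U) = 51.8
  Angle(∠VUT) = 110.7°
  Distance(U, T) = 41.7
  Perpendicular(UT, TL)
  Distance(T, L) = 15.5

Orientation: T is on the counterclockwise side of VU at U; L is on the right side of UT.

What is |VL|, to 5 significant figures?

87.702

V is at the origin; VU runs at 7.1° with length 51.8, so U = 51.8·(cos 7.1°, sin 7.1°) = (51.403, 6.4026). ∠VUT = 110.7°, so UT runs at 7.1° + (180° − 110.7°) = 76.400° from the x-axis; with |UT| = 41.7, T = U + 41.7·(cos 76.400°, sin 76.400°) = (61.208, 46.933). UT ⟂ TL; with |TL| = 15.5 on the right of UT, L = T + 15.5·(0.97196, -0.23514) = (76.274, 43.289). Then |VL| = |L − V| = 87.702.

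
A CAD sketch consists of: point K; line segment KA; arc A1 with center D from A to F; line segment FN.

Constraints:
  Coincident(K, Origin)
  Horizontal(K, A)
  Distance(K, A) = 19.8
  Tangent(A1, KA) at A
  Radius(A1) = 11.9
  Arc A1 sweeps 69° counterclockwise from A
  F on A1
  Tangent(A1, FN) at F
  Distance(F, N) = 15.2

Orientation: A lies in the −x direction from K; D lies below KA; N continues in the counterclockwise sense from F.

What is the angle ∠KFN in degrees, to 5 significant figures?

124.88°

K is at the origin; K and A share the same y with |KA| = 19.8 and A on the −x side, so A = (-19.800, 0.0000). Since A1 is tangent to KA there, DA ⟂ KA, so D = A + (0, -11.9) = (-19.800, -11.900). On A1, A sits at bearing 90° from D; a 69° counterclockwise sweep puts F at bearing 159°, so F = D + 11.9·(cos 159°, sin 159°) = (-30.910, -7.6354). The tangent condition forces DF to be normal to FN, so FN runs along (−sin 159°, cos 159°); with |FN| = 15.2, N = (-36.357, -21.826). Then cos ∠KFN = FK·FN / (|FK||FN|), giving 124.88°.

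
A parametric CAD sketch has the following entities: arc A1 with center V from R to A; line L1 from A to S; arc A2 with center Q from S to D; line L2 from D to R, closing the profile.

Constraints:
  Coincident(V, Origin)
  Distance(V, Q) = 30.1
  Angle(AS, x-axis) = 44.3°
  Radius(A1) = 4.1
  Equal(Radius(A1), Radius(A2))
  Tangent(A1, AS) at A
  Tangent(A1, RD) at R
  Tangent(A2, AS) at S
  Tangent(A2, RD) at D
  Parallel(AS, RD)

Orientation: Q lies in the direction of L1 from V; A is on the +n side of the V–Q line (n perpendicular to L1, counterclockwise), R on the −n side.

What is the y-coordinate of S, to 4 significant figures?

23.96

The slot axis is L1's direction at 44.3°, so u = (cos 44.3°, sin 44.3°) = (0.7157, 0.6984) and n = (−sin 44.3°, cos 44.3°) = (-0.6984, 0.7157). V is at the origin and Q lies 30.1 along u from V, so Q = 30.1·u = (21.54, 21.02). Tangency of A1 to both parallel lines with radius 4.1 puts A and R at V ± 4.1·n: A = (-2.864, 2.934), R = (2.864, -2.934). Equal radii place S and D the same way about Q: S = Q + 4.1·n = (18.68, 23.96), D = Q − 4.1·n = (24.41, 18.09). So S.y = 23.96.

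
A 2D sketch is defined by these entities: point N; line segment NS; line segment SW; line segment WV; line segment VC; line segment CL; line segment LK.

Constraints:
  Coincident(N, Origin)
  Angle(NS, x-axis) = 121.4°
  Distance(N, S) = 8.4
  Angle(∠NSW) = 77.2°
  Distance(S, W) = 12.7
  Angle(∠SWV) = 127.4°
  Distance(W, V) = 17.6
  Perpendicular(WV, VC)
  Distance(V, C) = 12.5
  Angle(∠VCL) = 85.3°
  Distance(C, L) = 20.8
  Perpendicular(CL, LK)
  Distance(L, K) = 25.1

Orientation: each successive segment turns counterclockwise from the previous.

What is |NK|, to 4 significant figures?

27.82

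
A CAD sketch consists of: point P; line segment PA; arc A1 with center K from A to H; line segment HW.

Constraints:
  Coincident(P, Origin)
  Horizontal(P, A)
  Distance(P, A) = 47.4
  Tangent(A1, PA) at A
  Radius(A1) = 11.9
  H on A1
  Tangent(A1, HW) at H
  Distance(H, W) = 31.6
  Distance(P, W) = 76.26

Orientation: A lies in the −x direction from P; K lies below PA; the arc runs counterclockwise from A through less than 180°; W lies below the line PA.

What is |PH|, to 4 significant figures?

59.99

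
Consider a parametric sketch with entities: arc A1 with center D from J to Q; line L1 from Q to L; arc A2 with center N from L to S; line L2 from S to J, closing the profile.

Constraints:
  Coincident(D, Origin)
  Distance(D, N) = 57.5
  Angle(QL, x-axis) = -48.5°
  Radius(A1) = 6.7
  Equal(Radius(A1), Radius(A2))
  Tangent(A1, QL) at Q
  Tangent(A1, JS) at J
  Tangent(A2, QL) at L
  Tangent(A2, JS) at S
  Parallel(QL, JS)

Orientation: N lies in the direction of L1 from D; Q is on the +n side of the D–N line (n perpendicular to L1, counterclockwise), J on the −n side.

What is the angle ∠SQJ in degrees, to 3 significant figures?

76.9°

The slot axis is L1's direction at -48.5°, so u = (cos -48.5°, sin -48.5°) = (0.663, -0.749) and n = (−sin -48.5°, cos -48.5°) = (0.749, 0.663). D is at the origin and N lies 57.5 along u from D, so N = 57.5·u = (38.1, -43.1). Tangency of A1 to both parallel lines with radius 6.7 puts Q and J at D ± 6.7·n: Q = (5.02, 4.44), J = (-5.02, -4.44). Equal radii place L and S the same way about N: L = N + 6.7·n = (43.1, -38.6), S = N − 6.7·n = (33.1, -47.5). Then cos ∠SQJ = QS·QJ / (|QS||QJ|), giving 76.9°.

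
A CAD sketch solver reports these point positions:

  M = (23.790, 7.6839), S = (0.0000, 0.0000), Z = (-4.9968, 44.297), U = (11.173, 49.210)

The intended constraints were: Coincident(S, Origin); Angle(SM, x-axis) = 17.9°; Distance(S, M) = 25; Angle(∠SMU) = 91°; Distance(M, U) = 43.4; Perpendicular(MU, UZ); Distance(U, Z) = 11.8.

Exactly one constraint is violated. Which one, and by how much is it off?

Distance(U, Z) = 11.8 — off by 5.10.

S = (0.00, 0.00) ✓; SM at 17.90° ✓; |SM| = 25.00 ✓; ∠SMU = 91.00° ✓; |MU| = 43.40 ✓; ∠(MU, UZ) = 90.00° ✓; |UZ| = 16.90 ✗.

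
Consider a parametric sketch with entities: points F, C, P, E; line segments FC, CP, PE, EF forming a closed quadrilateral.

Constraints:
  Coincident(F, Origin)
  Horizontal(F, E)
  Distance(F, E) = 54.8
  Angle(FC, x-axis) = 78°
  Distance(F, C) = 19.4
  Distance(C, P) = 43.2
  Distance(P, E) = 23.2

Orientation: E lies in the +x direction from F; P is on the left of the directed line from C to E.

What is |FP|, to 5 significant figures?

51.973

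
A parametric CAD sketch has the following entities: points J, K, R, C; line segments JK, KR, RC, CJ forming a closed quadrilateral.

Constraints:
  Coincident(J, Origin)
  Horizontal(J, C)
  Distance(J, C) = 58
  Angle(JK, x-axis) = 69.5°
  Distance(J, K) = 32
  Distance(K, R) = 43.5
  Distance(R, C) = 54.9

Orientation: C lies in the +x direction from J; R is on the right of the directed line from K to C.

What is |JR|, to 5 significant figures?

13.844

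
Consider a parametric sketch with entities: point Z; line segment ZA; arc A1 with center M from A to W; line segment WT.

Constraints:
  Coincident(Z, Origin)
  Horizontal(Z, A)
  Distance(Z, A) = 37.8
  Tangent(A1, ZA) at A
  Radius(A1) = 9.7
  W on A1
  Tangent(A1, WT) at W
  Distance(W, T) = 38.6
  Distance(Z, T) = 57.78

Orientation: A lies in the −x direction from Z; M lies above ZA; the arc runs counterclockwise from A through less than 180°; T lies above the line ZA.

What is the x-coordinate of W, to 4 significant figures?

-28.12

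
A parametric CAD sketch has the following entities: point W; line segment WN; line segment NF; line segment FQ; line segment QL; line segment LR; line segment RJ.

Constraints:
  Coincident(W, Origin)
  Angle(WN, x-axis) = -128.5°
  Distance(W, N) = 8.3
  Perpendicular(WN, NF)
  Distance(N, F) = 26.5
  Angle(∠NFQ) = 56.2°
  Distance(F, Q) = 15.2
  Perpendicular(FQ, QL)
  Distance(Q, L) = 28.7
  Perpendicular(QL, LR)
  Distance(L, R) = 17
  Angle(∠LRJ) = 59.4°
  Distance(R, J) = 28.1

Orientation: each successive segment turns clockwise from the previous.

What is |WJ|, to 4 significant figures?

15.80

W is at the origin; WN runs at -128.5° with length 8.3, so N = (-5.167, -6.496). WN is perpendicular to NF, so NF runs at 141.5°; with |NF| = 26.5, F = (-25.91, 10.00). ∠NFQ = 56.2° gives FQ at 17.70° from the x-axis; with |FQ| = 15.2, Q = (-11.43, 14.62). FQ is perpendicular to QL, so QL runs at -72.30°; with |QL| = 28.7, L = (-2.700, -12.72). The perpendicularity gives LR at right angles to QL, so LR runs at -162.3°; with |LR| = 17.0, R = (-18.90, -17.89). ∠LRJ = 59.4° gives RJ at 77.10° from the x-axis; with |RJ| = 28.1, J = (-12.62, 9.503). Then |WJ| = |J − W| = 15.80.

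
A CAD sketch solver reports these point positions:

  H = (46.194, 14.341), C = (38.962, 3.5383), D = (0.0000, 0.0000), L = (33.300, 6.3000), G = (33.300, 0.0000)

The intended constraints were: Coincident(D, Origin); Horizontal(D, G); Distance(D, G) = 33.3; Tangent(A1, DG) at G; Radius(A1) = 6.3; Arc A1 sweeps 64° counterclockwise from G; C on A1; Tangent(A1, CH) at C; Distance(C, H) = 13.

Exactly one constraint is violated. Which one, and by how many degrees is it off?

Tangent(A1, CH) at C — off by 7.80°.

D = (0.00, 0.00) ✓; D.y = 0.00, G.y = 0.00 ✓; |DG| = 33.30 ✓; ∠(LG, GD) = 90.00° ✓; |LG| = 6.300 ✓; bearing(L→C) − bearing(L→G) = 64.00° ✓; |LC| = 6.300 ✓; ∠(LC, CH) = 97.80° ✗; |CH| = 13.00 ✓.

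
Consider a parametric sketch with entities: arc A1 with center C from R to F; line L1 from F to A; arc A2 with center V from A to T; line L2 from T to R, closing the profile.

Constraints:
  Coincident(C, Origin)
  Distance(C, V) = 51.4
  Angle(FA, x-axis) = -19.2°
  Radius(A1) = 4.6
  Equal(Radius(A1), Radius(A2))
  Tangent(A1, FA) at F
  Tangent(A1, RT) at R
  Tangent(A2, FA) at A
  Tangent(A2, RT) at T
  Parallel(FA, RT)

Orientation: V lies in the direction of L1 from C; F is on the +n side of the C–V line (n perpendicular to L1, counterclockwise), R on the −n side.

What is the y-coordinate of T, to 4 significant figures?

-21.25

The slot axis is L1's direction at -19.2°, so u = (cos -19.2°, sin -19.2°) = (0.9444, -0.3289) and n = (−sin -19.2°, cos -19.2°) = (0.3289, 0.9444). C is at the origin and V lies 51.4 along u from C, so V = 51.4·u = (48.54, -16.90). Tangency of A1 to both parallel lines with radius 4.6 puts F and R at C ± 4.6·n: F = (1.513, 4.344), R = (-1.513, -4.344). Equal radii place A and T the same way about V: A = V + 4.6·n = (50.05, -12.56), T = V − 4.6·n = (47.03, -21.25). So T.y = -21.25.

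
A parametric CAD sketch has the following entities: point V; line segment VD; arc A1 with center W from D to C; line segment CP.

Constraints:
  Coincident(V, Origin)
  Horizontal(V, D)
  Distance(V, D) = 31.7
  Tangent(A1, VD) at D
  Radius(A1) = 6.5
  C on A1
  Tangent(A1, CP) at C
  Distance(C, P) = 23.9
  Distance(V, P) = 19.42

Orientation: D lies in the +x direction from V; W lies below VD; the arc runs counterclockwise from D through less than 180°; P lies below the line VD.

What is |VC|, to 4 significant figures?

27.53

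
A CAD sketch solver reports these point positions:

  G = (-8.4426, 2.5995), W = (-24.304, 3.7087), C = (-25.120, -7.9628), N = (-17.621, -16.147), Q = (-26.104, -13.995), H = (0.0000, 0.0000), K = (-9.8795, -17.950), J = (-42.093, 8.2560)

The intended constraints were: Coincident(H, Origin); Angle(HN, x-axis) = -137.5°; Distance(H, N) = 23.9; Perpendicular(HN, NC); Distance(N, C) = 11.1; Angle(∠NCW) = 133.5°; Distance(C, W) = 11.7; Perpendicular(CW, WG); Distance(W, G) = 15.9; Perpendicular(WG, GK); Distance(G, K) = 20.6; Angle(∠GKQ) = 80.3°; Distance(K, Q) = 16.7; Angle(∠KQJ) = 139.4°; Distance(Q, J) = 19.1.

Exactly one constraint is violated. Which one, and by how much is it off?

Distance(Q, J) = 19.1 — off by 8.30.

H = (0.00, 0.00) ✓; HN at -137.5° ✓; |HN| = 23.90 ✓; ∠(HN, NC) = 90.00° ✓; |NC| = 11.10 ✓; ∠NCW = 133.5° ✓; |CW| = 11.70 ✓; ∠(CW, WG) = 90.00° ✓; |WG| = 15.90 ✓; ∠(WG, GK) = 90.00° ✓; |GK| = 20.60 ✓; ∠GKQ = 80.30° ✓; |KQ| = 16.70 ✓; ∠KQJ = 139.4° ✓; |QJ| = 27.40 ✗.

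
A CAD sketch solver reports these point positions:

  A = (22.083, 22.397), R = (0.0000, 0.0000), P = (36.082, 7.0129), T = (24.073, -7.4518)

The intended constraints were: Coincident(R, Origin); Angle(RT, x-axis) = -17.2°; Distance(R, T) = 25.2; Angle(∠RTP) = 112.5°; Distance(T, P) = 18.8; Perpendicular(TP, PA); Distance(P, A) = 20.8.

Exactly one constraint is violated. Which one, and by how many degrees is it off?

Perpendicular(TP, PA) — off by 8.00°.

R = (0.00, 0.00) ✓; RT at -17.20° ✓; |RT| = 25.20 ✓; ∠RTP = 112.5° ✓; |TP| = 18.80 ✓; ∠(TP, PA) = 82.00° ✗; |PA| = 20.80 ✓.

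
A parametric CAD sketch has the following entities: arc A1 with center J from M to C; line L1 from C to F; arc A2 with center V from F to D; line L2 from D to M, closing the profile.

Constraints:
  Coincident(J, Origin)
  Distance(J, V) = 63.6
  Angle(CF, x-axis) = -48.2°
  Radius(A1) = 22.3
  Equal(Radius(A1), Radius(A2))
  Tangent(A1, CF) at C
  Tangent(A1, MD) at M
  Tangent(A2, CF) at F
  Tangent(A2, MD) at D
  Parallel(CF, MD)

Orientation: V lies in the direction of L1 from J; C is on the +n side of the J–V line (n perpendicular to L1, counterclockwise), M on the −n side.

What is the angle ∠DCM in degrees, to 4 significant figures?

54.96°

The slot axis is L1's direction at -48.2°, so u = (cos -48.2°, sin -48.2°) = (0.6665, -0.7455) and n = (−sin -48.2°, cos -48.2°) = (0.7455, 0.6665). J is at the origin and V lies 63.6 along u from J, so V = 63.6·u = (42.39, -47.41). Tangency of A1 to both parallel lines with radius 22.3 puts C and M at J ± 22.3·n: C = (16.62, 14.86), M = (-16.62, -14.86). Equal radii place F and D the same way about V: F = V + 22.3·n = (59.02, -32.55), D = V − 22.3·n = (25.77, -62.28). Then cos ∠DCM = CD·CM / (|CD||CM|), giving 54.96°.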